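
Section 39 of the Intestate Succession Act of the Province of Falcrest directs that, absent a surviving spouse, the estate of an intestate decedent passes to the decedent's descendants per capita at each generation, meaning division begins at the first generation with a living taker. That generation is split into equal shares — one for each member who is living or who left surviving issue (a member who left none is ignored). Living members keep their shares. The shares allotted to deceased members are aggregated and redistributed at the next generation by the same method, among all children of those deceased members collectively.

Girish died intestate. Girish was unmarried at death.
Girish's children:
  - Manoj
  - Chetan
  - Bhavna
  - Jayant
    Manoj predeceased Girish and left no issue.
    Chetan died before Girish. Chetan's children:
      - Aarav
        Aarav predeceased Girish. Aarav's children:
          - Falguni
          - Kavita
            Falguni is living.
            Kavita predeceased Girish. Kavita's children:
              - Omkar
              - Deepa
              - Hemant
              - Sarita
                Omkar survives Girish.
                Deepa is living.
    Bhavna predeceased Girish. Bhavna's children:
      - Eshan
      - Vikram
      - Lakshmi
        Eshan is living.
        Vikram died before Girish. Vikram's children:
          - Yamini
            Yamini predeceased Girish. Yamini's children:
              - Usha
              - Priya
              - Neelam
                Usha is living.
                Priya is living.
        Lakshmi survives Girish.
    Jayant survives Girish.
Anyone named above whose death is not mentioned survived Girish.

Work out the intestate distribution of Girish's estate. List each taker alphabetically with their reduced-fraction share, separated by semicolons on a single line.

Deepa 2/63; Eshan 1/6; Falguni 1/9; Hemant 2/63; Jayant 1/3; Lakshmi 1/6; Neelam 2/63; Omkar 2/63; Priya 2/63; Sarita 2/63; Usha 2/63

There is no surviving spouse, so the entire estate passes to Girish's descendants per capita at each generation.
At generation 1 (Chetan, Bhavna, Jayant) there are 3 shares of (1)/3 = 1/3 each.
Living: Jayant — each takes 1/3.
Deceased: Chetan and Bhavna. Their combined 2/3 is pooled and carried to generation 2.
At generation 2 (Aarav, Eshan, Vikram, Lakshmi) there are 4 shares of (2/3)/4 = 1/6 each.
Living: Eshan and Lakshmi — each takes 1/6.
Deceased: Aarav and Vikram. Their combined 1/3 is pooled and carried to generation 3.
At generation 3 (Falguni, Kavita, Yamini) there are 3 shares of (1/3)/3 = 1/9 each.
Living: Falguni — each takes 1/9.
Deceased: Kavita and Yamini. Their combined 2/9 is pooled and carried to generation 4.
At generation 4 (Omkar, Deepa, Hemant, Sarita, Usha, Priya, Neelam) there are 7 shares of (2/9)/7 = 2/63 each.
Living: Omkar, Deepa, Hemant, Sarita, Usha, Priya, and Neelam — each takes 2/63.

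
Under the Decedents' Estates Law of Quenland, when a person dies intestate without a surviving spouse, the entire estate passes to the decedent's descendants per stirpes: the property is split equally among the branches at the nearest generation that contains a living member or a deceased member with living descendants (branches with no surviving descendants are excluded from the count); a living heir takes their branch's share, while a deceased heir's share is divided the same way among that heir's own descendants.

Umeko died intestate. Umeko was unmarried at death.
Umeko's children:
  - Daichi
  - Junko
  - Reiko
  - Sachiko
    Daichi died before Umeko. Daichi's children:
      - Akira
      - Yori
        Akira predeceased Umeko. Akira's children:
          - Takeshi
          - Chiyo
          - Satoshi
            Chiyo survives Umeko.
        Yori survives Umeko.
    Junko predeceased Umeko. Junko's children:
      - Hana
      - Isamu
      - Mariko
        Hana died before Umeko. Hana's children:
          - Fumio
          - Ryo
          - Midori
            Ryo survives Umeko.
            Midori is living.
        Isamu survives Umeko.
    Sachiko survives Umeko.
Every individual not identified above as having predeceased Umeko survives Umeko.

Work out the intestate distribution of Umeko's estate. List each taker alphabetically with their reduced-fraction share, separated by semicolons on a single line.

Chiyo 1/24; Fumio 1/36; Isamu 1/12; Mariko 1/12; Midori 1/36; Reiko 1/4; Ryo 1/36; Sachiko 1/4; Satoshi 1/24; Takeshi 1/24; Yori 1/8

There is no surviving spouse, so the entire estate passes to Umeko's descendants per stirpes.
The estate is divided into 4 equal shares of 1/4 among Daichi, Junko, Reiko, Sachiko.
Daichi predeceased; the 1/4 allotted to Daichi's branch passes to Daichi's issue by representation.
The 1/4 is divided into 2 equal shares of 1/8 among Akira, Yori.
Akira predeceased; the 1/8 allotted to Akira's branch passes to Akira's issue by representation.
The 1/8 is divided into 3 equal shares of 1/24 among Takeshi, Chiyo, Satoshi.
Takeshi is living and takes 1/24.
Chiyo is living and takes 1/24.
Satoshi is living and takes 1/24.
Yori is living and takes 1/8.
Junko predeceased; the 1/4 allotted to Junko's branch passes to Junko's issue by representation.
The 1/4 is divided into 3 equal shares of 1/12 among Hana, Isamu, Mariko.
Hana predeceased; the 1/12 allotted to Hana's branch passes to Hana's issue by representation.
The 1/12 is divided into 3 equal shares of 1/36 among Fumio, Ryo, Midori.
Fumio is living and takes 1/36.
Ryo is living and takes 1/36.
Midori is living and takes 1/36.
Isamu is living and takes 1/12.
Mariko is living and takes 1/12.
Reiko is living and takes 1/4.
Sachiko is living and takes 1/4.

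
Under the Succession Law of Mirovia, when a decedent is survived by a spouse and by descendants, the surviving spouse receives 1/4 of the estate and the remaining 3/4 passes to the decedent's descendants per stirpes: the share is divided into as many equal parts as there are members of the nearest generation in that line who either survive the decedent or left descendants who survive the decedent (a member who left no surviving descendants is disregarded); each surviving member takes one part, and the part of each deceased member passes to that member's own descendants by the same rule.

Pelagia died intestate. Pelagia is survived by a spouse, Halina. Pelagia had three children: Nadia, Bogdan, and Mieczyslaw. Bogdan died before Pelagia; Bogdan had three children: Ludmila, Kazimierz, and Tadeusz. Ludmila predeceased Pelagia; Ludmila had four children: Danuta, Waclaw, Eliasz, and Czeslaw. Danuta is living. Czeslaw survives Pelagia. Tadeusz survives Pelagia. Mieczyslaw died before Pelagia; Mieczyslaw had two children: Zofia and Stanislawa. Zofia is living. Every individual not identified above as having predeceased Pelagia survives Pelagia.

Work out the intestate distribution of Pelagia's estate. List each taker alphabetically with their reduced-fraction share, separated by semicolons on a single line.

Czeslaw 1/48; Danuta 1/48; Eliasz 1/48; Halina 1/4; Kazimierz 1/12; Nadia 1/4; Stanislawa 1/8; Tadeusz 1/12; Waclaw 1/48; Zofia 1/8

Halina, as surviving spouse, takes 1/4.
The remaining 3/4 passes to Pelagia's descendants per stirpes.
The 3/4 is divided into 3 equal shares of 1/4 among Nadia, Bogdan, Mieczyslaw.
Nadia is living and takes 1/4.
Bogdan predeceased; the 1/4 allotted to Bogdan's branch passes to Bogdan's issue by representation.
The 1/4 is divided into 3 equal shares of 1/12 among Ludmila, Kazimierz, Tadeusz.
Ludmila predeceased; the 1/12 allotted to Ludmila's branch passes to Ludmila's issue by representation.
The 1/12 is divided into 4 equal shares of 1/48 among Danuta, Waclaw, Eliasz, Czeslaw.
Danuta is living and takes 1/48.
Waclaw is living and takes 1/48.
Eliasz is living and takes 1/48.
Czeslaw is living and takes 1/48.
Kazimierz is living and takes 1/12.
Tadeusz is living and takes 1/12.
Mieczyslaw predeceased; the 1/4 allotted to Mieczyslaw's branch passes to Mieczyslaw's issue by representation.
The 1/4 is divided into 2 equal shares of 1/8 among Zofia, Stanislawa.
Zofia is living and takes 1/8.
Stanislawa is living and takes 1/8.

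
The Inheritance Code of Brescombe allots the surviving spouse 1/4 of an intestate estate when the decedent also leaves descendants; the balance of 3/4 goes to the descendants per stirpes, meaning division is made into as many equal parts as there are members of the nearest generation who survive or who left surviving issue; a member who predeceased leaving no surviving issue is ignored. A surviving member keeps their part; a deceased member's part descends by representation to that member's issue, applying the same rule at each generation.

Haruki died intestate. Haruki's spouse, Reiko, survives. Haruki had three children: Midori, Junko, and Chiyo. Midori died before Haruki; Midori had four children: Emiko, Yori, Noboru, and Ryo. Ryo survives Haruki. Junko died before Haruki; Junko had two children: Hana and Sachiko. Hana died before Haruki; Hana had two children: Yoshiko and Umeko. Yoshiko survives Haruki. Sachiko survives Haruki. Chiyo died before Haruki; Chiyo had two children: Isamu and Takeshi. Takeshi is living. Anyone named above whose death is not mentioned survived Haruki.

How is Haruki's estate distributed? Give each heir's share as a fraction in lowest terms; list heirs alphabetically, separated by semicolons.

Reiko, as surviving spouse, takes 1/4.
The remaining 3/4 passes to Haruki's descendants per stirpes.
The 3/4 is divided into 3 equal shares of 1/4 among Midori, Junko, Chiyo.
Midori predeceased; the 1/4 allotted to Midori's branch passes to Midori's issue by representation.
The 1/4 is divided into 4 equal shares of 1/16 among Emiko, Yori, Noboru, Ryo.
Emiko is living and takes 1/16.
Yori is living and takes 1/16.
Noboru is living and takes 1/16.
Ryo is living and takes 1/16.
Junko predeceased; the 1/4 allotted to Junko's branch passes to Junko's issue by representation.
The 1/4 is divided into 2 equal shares of 1/8 among Hana, Sachiko.
Hana predeceased; the 1/8 allotted to Hana's branch passes to Hana's issue by representation.
The 1/8 is divided into 2 equal shares of 1/16 among Yoshiko, Umeko.
Yoshiko is living and takes 1/16.
Umeko is living and takes 1/16.
Sachiko is living and takes 1/8.
Chiyo predeceased; the 1/4 allotted to Chiyo's branch passes to Chiyo's issue by representation.
The 1/4 is divided into 2 equal shares of 1/8 among Isamu, Takeshi.
Isamu is living and takes 1/8.
Takeshi is living and takes 1/8.

Emiko 1/16; Isamu 1/8; Noboru 1/16; Reiko 1/4; Ryo 1/16; Sachiko 1/8; Takeshi 1/8; Umeko 1/16; Yori 1/16; Yoshiko 1/16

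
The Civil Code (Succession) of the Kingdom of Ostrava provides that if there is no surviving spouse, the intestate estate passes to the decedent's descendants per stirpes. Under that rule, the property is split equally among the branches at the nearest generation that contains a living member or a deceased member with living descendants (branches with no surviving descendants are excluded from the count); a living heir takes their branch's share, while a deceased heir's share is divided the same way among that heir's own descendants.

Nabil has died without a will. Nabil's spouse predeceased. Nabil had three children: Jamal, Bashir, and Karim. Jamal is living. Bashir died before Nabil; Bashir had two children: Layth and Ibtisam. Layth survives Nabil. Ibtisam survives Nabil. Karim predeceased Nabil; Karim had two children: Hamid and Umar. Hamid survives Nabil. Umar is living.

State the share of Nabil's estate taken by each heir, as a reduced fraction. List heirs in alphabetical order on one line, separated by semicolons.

Hamid 1/6; Ibtisam 1/6; Jamal 1/3; Layth 1/6; Umar 1/6

There is no surviving spouse, so the entire estate passes to Nabil's descendants per stirpes.
The estate is divided into 3 equal shares of 1/3 among Jamal, Bashir, Karim.
Jamal is living and takes 1/3.
Bashir predeceased; the 1/3 allotted to Bashir's branch passes to Bashir's issue by representation.
The 1/3 is divided into 2 equal shares of 1/6 among Layth, Ibtisam.
Layth is living and takes 1/6.
Ibtisam is living and takes 1/6.
Karim predeceased; the 1/3 allotted to Karim's branch passes to Karim's issue by representation.
The 1/3 is divided into 2 equal shares of 1/6 among Hamid, Umar.
Hamid is living and takes 1/6.
Umar is living and takes 1/6.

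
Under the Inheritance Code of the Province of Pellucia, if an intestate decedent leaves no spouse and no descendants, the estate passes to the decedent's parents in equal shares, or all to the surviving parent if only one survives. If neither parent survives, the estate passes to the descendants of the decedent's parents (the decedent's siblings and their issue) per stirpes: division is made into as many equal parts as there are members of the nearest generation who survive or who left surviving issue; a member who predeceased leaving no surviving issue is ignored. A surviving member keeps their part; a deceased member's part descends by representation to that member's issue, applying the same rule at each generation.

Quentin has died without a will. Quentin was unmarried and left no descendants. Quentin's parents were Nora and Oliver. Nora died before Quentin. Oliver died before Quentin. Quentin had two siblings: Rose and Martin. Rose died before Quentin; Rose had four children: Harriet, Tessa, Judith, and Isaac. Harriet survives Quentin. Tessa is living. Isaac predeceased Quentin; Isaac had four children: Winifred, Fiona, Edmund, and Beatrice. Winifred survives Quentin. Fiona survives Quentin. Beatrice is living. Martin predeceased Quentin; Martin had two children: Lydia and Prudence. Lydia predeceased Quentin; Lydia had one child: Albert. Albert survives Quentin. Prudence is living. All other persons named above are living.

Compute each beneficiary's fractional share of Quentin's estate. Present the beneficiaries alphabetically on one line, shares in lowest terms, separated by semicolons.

Albert 1/4; Beatrice 1/32; Edmund 1/32; Fiona 1/32; Harriet 1/8; Judith 1/8; Prudence 1/4; Tessa 1/8; Winifred 1/32

Neither parent survives and there are no descendants, so the estate passes to Quentin's siblings and their issue per stirpes.
The estate is divided into 2 equal shares of 1/2 among Rose, Martin.
Rose predeceased; the 1/2 allotted to Rose's branch passes to Rose's issue by representation.
The 1/2 is divided into 4 equal shares of 1/8 among Harriet, Tessa, Judith, Isaac.
Harriet is living and takes 1/8.
Tessa is living and takes 1/8.
Judith is living and takes 1/8.
Isaac predeceased; the 1/8 allotted to Isaac's branch passes to Isaac's issue by representation.
The 1/8 is divided into 4 equal shares of 1/32 among Winifred, Fiona, Edmund, Beatrice.
Winifred is living and takes 1/32.
Fiona is living and takes 1/32.
Edmund is living and takes 1/32.
Beatrice is living and takes 1/32.
Martin predeceased; the 1/2 allotted to Martin's branch passes to Martin's issue by representation.
The 1/2 is divided into 2 equal shares of 1/4 among Lydia, Prudence.
Lydia predeceased; the 1/4 allotted to Lydia's branch passes to Lydia's issue by representation.
Albert is the sole taker at this level and receives the full 1/4.
Prudence is living and takes 1/4.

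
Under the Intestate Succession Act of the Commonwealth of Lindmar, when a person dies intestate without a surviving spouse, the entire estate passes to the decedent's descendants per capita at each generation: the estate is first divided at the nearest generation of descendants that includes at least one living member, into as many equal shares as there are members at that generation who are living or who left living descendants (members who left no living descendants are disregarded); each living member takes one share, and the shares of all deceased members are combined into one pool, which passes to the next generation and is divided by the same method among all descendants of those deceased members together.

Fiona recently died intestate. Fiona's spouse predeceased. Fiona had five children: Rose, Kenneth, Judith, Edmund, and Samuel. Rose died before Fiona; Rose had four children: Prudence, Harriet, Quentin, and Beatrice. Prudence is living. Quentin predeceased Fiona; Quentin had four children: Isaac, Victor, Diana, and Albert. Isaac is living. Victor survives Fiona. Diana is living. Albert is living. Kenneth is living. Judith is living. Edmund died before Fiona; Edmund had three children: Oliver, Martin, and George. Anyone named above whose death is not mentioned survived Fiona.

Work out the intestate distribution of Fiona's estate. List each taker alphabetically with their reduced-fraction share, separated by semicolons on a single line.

There is no surviving spouse, so the entire estate passes to Fiona's descendants per capita at each generation.
At generation 1 (Rose, Kenneth, Judith, Edmund, Samuel) there are 5 shares of (1)/5 = 1/5 each.
Living: Kenneth, Judith, and Samuel — each takes 1/5.
Deceased: Rose and Edmund. Their combined 2/5 is pooled and carried to generation 2.
At generation 2 (Prudence, Harriet, Quentin, Beatrice, Oliver, Martin, George) there are 7 shares of (2/5)/7 = 2/35 each.
Living: Prudence, Harriet, Beatrice, Oliver, Martin, and George — each takes 2/35.
Deceased: Quentin. That 2/35 share is carried to generation 3.
At generation 3 (Isaac, Victor, Diana, Albert) there are 4 shares of (2/35)/4 = 1/70 each.
Living: Isaac, Victor, Diana, and Albert — each takes 1/70.

Albert 1/70; Beatrice 2/35; Diana 1/70; George 2/35; Harriet 2/35; Isaac 1/70; Judith 1/5; Kenneth 1/5; Martin 2/35; Oliver 2/35; Prudence 2/35; Samuel 1/5; Victor 1/70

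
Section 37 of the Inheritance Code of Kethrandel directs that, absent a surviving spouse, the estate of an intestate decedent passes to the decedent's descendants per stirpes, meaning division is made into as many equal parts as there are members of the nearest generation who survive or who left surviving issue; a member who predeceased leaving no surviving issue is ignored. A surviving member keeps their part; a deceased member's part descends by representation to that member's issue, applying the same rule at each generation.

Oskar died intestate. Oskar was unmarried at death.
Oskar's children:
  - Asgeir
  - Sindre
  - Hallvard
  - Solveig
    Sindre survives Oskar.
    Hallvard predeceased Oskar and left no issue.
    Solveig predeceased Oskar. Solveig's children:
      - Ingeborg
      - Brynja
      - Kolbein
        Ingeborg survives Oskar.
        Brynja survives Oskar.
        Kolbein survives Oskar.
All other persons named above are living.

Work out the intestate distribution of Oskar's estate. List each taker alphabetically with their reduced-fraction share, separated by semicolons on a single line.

There is no surviving spouse, so the entire estate passes to Oskar's descendants per stirpes.
Hallvard left no surviving issue, so that branch lapses and is disregarded.
The estate is divided into 3 equal shares of 1/3 among Asgeir, Sindre, Solveig.
Asgeir is living and takes 1/3.
Sindre is living and takes 1/3.
Solveig predeceased; the 1/3 allotted to Solveig's branch passes to Solveig's issue by representation.
The 1/3 is divided into 3 equal shares of 1/9 among Ingeborg, Brynja, Kolbein.
Ingeborg is living and takes 1/9.
Brynja is living and takes 1/9.
Kolbein is living and takes 1/9.

Asgeir 1/3; Brynja 1/9; Ingeborg 1/9; Kolbein 1/9; Sindre 1/3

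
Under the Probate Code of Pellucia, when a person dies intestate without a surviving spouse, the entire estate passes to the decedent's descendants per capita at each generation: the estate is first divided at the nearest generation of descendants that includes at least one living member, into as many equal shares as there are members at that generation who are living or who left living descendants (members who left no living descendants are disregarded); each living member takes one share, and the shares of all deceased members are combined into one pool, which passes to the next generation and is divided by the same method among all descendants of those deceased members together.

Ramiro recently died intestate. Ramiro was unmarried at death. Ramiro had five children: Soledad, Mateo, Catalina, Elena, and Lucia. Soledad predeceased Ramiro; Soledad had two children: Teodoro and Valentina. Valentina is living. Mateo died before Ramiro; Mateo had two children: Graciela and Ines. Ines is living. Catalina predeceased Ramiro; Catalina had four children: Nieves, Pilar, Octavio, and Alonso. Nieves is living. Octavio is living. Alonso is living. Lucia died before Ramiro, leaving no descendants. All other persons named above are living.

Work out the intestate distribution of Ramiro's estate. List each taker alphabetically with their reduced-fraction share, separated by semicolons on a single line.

There is no surviving spouse, so the entire estate passes to Ramiro's descendants per capita at each generation.
At generation 1 (Soledad, Mateo, Catalina, Elena) there are 4 shares of (1)/4 = 1/4 each.
Living: Elena — each takes 1/4.
Deceased: Soledad, Mateo, and Catalina. Their combined 3/4 is pooled and carried to generation 2.
At generation 2 (Teodoro, Valentina, Graciela, Ines, Nieves, Pilar, Octavio, Alonso) there are 8 shares of (3/4)/8 = 3/32 each.
Living: Teodoro, Valentina, Graciela, Ines, Nieves, Pilar, Octavio, and Alonso — each takes 3/32.

Alonso 3/32; Elena 1/4; Graciela 3/32; Ines 3/32; Nieves 3/32; Octavio 3/32; Pilar 3/32; Teodoro 3/32; Valentina 3/32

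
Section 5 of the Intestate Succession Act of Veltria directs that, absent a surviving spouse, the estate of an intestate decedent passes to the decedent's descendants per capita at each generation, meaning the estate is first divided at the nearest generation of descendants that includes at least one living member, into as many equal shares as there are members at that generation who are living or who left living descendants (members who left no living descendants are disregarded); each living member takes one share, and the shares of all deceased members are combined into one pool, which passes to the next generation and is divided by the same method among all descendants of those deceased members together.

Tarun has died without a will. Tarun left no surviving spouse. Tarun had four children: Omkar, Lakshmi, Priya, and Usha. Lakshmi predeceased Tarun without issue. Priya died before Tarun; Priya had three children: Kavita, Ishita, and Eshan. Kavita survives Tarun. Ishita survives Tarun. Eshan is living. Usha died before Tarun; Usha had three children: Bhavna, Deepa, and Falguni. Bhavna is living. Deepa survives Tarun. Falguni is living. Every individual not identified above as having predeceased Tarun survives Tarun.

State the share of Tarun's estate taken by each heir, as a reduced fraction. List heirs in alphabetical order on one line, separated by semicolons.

Bhavna 1/9; Deepa 1/9; Eshan 1/9; Falguni 1/9; Ishita 1/9; Kavita 1/9; Omkar 1/3

There is no surviving spouse, so the entire estate passes to Tarun's descendants per capita at each generation.
At generation 1 (Omkar, Priya, Usha) there are 3 shares of (1)/3 = 1/3 each.
Living: Omkar — each takes 1/3.
Deceased: Priya and Usha. Their combined 2/3 is pooled and carried to generation 2.
At generation 2 (Kavita, Ishita, Eshan, Bhavna, Deepa, Falguni) there are 6 shares of (2/3)/6 = 1/9 each.
Living: Kavita, Ishita, Eshan, Bhavna, Deepa, and Falguni — each takes 1/9.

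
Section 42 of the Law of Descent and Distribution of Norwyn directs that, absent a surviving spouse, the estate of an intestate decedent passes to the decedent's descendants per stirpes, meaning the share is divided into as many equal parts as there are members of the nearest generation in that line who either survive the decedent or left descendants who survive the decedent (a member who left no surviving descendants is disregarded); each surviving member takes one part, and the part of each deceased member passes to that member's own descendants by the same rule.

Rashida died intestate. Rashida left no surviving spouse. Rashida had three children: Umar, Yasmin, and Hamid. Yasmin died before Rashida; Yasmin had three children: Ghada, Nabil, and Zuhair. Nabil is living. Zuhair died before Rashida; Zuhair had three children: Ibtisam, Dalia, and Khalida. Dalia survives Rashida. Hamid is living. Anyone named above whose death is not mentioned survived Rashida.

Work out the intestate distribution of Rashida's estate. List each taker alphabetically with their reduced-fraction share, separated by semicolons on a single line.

There is no surviving spouse, so the entire estate passes to Rashida's descendants per stirpes.
The estate is divided into 3 equal shares of 1/3 among Umar, Yasmin, Hamid.
Umar is living and takes 1/3.
Yasmin predeceased; the 1/3 allotted to Yasmin's branch passes to Yasmin's issue by representation.
The 1/3 is divided into 3 equal shares of 1/9 among Ghada, Nabil, Zuhair.
Ghada is living and takes 1/9.
Nabil is living and takes 1/9.
Zuhair predeceased; the 1/9 allotted to Zuhair's branch passes to Zuhair's issue by representation.
The 1/9 is divided into 3 equal shares of 1/27 among Ibtisam, Dalia, Khalida.
Ibtisam is living and takes 1/27.
Dalia is living and takes 1/27.
Khalida is living and takes 1/27.
Hamid is living and takes 1/3.

Dalia 1/27; Ghada 1/9; Hamid 1/3; Ibtisam 1/27; Khalida 1/27; Nabil 1/9; Umar 1/3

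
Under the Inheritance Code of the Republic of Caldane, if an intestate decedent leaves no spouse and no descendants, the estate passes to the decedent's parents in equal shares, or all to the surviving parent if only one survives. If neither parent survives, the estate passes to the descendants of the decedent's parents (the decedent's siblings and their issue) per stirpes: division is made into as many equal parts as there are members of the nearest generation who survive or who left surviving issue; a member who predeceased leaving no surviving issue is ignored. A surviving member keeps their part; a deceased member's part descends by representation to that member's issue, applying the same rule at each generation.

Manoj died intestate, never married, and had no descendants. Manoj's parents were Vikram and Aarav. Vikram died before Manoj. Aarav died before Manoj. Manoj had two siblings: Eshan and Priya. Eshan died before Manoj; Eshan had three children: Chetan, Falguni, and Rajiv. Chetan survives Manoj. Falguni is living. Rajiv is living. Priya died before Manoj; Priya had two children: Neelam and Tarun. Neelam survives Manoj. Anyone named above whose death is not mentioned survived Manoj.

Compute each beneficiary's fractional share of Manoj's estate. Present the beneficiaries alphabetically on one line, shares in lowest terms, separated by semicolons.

Neither parent survives and there are no descendants, so the estate passes to Manoj's siblings and their issue per stirpes.
The estate is divided into 2 equal shares of 1/2 among Eshan, Priya.
Eshan predeceased; the 1/2 allotted to Eshan's branch passes to Eshan's issue by representation.
The 1/2 is divided into 3 equal shares of 1/6 among Chetan, Falguni, Rajiv.
Chetan is living and takes 1/6.
Falguni is living and takes 1/6.
Rajiv is living and takes 1/6.
Priya predeceased; the 1/2 allotted to Priya's branch passes to Priya's issue by representation.
The 1/2 is divided into 2 equal shares of 1/4 among Neelam, Tarun.
Neelam is living and takes 1/4.
Tarun is living and takes 1/4.

Chetan 1/6; Falguni 1/6; Neelam 1/4; Rajiv 1/6; Tarun 1/4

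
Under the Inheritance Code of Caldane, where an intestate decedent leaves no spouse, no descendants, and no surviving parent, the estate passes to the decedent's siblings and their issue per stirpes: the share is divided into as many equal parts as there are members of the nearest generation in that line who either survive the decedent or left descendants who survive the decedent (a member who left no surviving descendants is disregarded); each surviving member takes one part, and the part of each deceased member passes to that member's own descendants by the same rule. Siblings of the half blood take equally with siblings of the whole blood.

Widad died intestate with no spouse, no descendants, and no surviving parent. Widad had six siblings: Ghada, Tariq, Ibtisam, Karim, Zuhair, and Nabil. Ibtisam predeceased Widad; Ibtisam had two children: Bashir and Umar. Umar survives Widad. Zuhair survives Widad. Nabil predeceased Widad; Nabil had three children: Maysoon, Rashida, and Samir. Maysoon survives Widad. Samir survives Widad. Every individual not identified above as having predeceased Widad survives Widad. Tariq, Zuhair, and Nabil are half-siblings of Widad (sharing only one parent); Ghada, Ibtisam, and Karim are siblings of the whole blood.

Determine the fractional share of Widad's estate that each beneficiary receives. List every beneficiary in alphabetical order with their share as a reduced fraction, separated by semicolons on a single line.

Bashir 1/12; Ghada 1/6; Karim 1/6; Maysoon 1/18; Rashida 1/18; Samir 1/18; Tariq 1/6; Umar 1/12; Zuhair 1/6

No spouse, descendants, or parent survives, so the estate passes to Widad's siblings per stirpes.
Half-blood and whole-blood siblings take equally under the stated rule.
The estate is divided into 6 equal shares of 1/6 among Ghada, Tariq, Ibtisam, Karim, Zuhair, Nabil.
Ghada is living and takes 1/6.
Tariq is living and takes 1/6.
Ibtisam predeceased; the 1/6 allotted to Ibtisam's branch passes to Ibtisam's issue by representation.
The 1/6 is divided into 2 equal shares of 1/12 among Bashir, Umar.
Bashir is living and takes 1/12.
Umar is living and takes 1/12.
Karim is living and takes 1/6.
Zuhair is living and takes 1/6.
Nabil predeceased; the 1/6 allotted to Nabil's branch passes to Nabil's issue by representation.
The 1/6 is divided into 3 equal shares of 1/18 among Maysoon, Rashida, Samir.
Maysoon is living and takes 1/18.
Rashida is living and takes 1/18.
Samir is living and takes 1/18.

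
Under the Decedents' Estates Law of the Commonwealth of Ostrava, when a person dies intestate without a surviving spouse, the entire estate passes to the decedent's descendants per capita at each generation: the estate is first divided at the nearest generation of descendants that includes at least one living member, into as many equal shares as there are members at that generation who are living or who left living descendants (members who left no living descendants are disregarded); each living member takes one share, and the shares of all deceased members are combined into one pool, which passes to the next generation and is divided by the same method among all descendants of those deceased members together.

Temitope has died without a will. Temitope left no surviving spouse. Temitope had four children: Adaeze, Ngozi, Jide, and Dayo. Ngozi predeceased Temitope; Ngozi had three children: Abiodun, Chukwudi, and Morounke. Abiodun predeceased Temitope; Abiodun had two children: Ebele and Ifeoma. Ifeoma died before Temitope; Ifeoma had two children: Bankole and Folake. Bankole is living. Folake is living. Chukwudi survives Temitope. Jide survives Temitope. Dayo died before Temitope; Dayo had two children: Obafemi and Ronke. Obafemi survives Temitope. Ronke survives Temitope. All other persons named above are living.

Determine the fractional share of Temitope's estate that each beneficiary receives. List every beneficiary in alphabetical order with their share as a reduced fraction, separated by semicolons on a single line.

Adaeze 1/4; Bankole 1/40; Chukwudi 1/10; Ebele 1/20; Folake 1/40; Jide 1/4; Morounke 1/10; Obafemi 1/10; Ronke 1/10

There is no surviving spouse, so the entire estate passes to Temitope's descendants per capita at each generation.
At generation 1 (Adaeze, Ngozi, Jide, Dayo) there are 4 shares of (1)/4 = 1/4 each.
Living: Adaeze and Jide — each takes 1/4.
Deceased: Ngozi and Dayo. Their combined 1/2 is pooled and carried to generation 2.
At generation 2 (Abiodun, Chukwudi, Morounke, Obafemi, Ronke) there are 5 shares of (1/2)/5 = 1/10 each.
Living: Chukwudi, Morounke, Obafemi, and Ronke — each takes 1/10.
Deceased: Abiodun. That 1/10 share is carried to generation 3.
At generation 3 (Ebele, Ifeoma) there are 2 shares of (1/10)/2 = 1/20 each.
Living: Ebele — each takes 1/20.
Deceased: Ifeoma. That 1/20 share is carried to generation 4.
At generation 4 (Bankole, Folake) there are 2 shares of (1/20)/2 = 1/40 each.
Living: Bankole and Folake — each takes 1/40.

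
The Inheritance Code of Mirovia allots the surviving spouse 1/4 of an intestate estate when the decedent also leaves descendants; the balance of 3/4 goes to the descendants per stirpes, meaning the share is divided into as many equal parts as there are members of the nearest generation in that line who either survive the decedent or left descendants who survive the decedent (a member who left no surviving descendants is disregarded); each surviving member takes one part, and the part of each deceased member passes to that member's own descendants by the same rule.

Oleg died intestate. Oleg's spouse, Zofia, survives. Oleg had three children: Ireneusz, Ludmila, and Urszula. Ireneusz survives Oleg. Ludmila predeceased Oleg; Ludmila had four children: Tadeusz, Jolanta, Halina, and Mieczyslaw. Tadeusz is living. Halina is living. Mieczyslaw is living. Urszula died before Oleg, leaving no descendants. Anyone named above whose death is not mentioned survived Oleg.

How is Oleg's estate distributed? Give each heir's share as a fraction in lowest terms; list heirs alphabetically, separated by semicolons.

Zofia, as surviving spouse, takes 1/4.
The remaining 3/4 passes to Oleg's descendants per stirpes.
Urszula left no surviving issue, so that branch lapses and is disregarded.
The 3/4 is divided into 2 equal shares of 3/8 among Ireneusz, Ludmila.
Ireneusz is living and takes 3/8.
Ludmila predeceased; the 3/8 allotted to Ludmila's branch passes to Ludmila's issue by representation.
The 3/8 is divided into 4 equal shares of 3/32 among Tadeusz, Jolanta, Halina, Mieczyslaw.
Tadeusz is living and takes 3/32.
Jolanta is living and takes 3/32.
Halina is living and takes 3/32.
Mieczyslaw is living and takes 3/32.

Halina 3/32; Ireneusz 3/8; Jolanta 3/32; Mieczyslaw 3/32; Tadeusz 3/32; Zofia 1/4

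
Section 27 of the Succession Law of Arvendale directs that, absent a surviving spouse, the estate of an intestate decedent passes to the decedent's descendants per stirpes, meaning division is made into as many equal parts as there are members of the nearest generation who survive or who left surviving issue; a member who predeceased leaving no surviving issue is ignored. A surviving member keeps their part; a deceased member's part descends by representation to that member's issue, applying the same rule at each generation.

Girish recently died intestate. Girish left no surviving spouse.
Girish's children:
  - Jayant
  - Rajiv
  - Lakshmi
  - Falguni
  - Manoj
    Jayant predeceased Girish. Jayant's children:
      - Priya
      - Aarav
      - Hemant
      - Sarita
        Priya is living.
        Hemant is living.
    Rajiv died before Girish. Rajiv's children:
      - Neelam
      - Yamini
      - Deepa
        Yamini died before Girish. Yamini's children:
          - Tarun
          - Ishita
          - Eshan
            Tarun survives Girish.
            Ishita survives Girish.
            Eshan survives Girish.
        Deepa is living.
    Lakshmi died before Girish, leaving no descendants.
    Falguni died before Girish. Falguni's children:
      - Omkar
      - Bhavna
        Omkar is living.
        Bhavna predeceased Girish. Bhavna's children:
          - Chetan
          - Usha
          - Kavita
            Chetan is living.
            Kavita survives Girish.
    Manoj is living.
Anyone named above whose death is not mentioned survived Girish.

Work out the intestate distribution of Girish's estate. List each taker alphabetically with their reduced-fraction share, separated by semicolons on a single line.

Aarav 1/16; Chetan 1/24; Deepa 1/12; Eshan 1/36; Hemant 1/16; Ishita 1/36; Kavita 1/24; Manoj 1/4; Neelam 1/12; Omkar 1/8; Priya 1/16; Sarita 1/16; Tarun 1/36; Usha 1/24

There is no surviving spouse, so the entire estate passes to Girish's descendants per stirpes.
Lakshmi left no surviving issue, so that branch lapses and is disregarded.
The estate is divided into 4 equal shares of 1/4 among Jayant, Rajiv, Falguni, Manoj.
Jayant predeceased; the 1/4 allotted to Jayant's branch passes to Jayant's issue by representation.
The 1/4 is divided into 4 equal shares of 1/16 among Priya, Aarav, Hemant, Sarita.
Priya is living and takes 1/16.
Aarav is living and takes 1/16.
Hemant is living and takes 1/16.
Sarita is living and takes 1/16.
Rajiv predeceased; the 1/4 allotted to Rajiv's branch passes to Rajiv's issue by representation.
The 1/4 is divided into 3 equal shares of 1/12 among Neelam, Yamini, Deepa.
Neelam is living and takes 1/12.
Yamini predeceased; the 1/12 allotted to Yamini's branch passes to Yamini's issue by representation.
The 1/12 is divided into 3 equal shares of 1/36 among Tarun, Ishita, Eshan.
Tarun is living and takes 1/36.
Ishita is living and takes 1/36.
Eshan is living and takes 1/36.
Deepa is living and takes 1/12.
Falguni predeceased; the 1/4 allotted to Falguni's branch passes to Falguni's issue by representation.
The 1/4 is divided into 2 equal shares of 1/8 among Omkar, Bhavna.
Omkar is living and takes 1/8.
Bhavna predeceased; the 1/8 allotted to Bhavna's branch passes to Bhavna's issue by representation.
The 1/8 is divided into 3 equal shares of 1/24 among Chetan, Usha, Kavita.
Chetan is living and takes 1/24.
Usha is living and takes 1/24.
Kavita is living and takes 1/24.
Manoj is living and takes 1/4.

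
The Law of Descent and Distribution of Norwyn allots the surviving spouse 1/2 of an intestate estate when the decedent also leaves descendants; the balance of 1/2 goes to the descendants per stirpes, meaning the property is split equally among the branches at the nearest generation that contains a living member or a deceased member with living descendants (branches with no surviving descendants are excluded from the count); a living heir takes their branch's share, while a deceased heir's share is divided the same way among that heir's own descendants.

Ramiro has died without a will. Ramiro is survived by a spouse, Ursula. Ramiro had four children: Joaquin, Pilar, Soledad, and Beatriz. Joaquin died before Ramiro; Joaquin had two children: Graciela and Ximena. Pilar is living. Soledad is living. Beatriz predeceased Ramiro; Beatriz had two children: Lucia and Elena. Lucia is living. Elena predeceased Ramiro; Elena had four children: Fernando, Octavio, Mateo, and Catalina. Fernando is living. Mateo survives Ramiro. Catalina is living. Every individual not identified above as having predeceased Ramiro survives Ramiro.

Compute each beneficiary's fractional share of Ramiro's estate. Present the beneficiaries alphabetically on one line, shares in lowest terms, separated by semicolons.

Ursula, as surviving spouse, takes 1/2.
The remaining 1/2 passes to Ramiro's descendants per stirpes.
The 1/2 is divided into 4 equal shares of 1/8 among Joaquin, Pilar, Soledad, Beatriz.
Joaquin predeceased; the 1/8 allotted to Joaquin's branch passes to Joaquin's issue by representation.
The 1/8 is divided into 2 equal shares of 1/16 among Graciela, Ximena.
Graciela is living and takes 1/16.
Ximena is living and takes 1/16.
Pilar is living and takes 1/8.
Soledad is living and takes 1/8.
Beatriz predeceased; the 1/8 allotted to Beatriz's branch passes to Beatriz's issue by representation.
The 1/8 is divided into 2 equal shares of 1/16 among Lucia, Elena.
Lucia is living and takes 1/16.
Elena predeceased; the 1/16 allotted to Elena's branch passes to Elena's issue by representation.
The 1/16 is divided into 4 equal shares of 1/64 among Fernando, Octavio, Mateo, Catalina.
Fernando is living and takes 1/64.
Octavio is living and takes 1/64.
Mateo is living and takes 1/64.
Catalina is living and takes 1/64.

Catalina 1/64; Fernando 1/64; Graciela 1/16; Lucia 1/16; Mateo 1/64; Octavio 1/64; Pilar 1/8; Soledad 1/8; Ursula 1/2; Ximena 1/16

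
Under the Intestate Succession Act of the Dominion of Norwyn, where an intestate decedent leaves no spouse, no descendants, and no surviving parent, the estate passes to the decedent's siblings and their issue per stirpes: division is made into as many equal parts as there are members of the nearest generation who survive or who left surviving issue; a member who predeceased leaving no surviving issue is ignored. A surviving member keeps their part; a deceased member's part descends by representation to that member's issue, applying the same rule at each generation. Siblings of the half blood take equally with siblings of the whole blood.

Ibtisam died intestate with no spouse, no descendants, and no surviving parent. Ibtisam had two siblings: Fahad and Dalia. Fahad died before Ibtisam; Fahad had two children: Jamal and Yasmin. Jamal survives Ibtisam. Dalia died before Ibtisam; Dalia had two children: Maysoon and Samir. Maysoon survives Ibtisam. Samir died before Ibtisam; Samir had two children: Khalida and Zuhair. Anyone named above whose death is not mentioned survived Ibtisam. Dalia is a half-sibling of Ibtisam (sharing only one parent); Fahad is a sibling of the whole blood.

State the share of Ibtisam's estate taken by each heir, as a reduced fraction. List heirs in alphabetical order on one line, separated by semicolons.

Jamal 1/4; Khalida 1/8; Maysoon 1/4; Yasmin 1/4; Zuhair 1/8

No spouse, descendants, or parent survives, so the estate passes to Ibtisam's siblings per stirpes.
Half-blood and whole-blood siblings take equally under the stated rule.
The estate is divided into 2 equal shares of 1/2 among Fahad, Dalia.
Fahad predeceased; the 1/2 allotted to Fahad's branch passes to Fahad's issue by representation.
The 1/2 is divided into 2 equal shares of 1/4 among Jamal, Yasmin.
Jamal is living and takes 1/4.
Yasmin is living and takes 1/4.
Dalia predeceased; the 1/2 allotted to Dalia's branch passes to Dalia's issue by representation.
The 1/2 is divided into 2 equal shares of 1/4 among Maysoon, Samir.
Maysoon is living and takes 1/4.
Samir predeceased; the 1/4 allotted to Samir's branch passes to Samir's issue by representation.
The 1/4 is divided into 2 equal shares of 1/8 among Khalida, Zuhair.
Khalida is living and takes 1/8.
Zuhair is living and takes 1/8.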